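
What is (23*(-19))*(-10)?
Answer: 4370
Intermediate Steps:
(23*(-19))*(-10) = -437*(-10) = 4370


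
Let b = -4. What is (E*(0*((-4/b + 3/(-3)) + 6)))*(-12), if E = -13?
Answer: 0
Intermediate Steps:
(E*(0*((-4/b + 3/(-3)) + 6)))*(-12) = -0*((-4/(-4) + 3/(-3)) + 6)*(-12) = -0*((-4*(-¼) + 3*(-⅓)) + 6)*(-12) = -0*((1 - 1) + 6)*(-12) = -0*(0 + 6)*(-12) = -0*6*(-12) = -13*0*(-12) = 0*(-12) = 0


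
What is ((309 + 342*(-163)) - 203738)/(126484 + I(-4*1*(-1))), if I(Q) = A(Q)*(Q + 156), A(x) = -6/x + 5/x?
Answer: -259175/126444 ≈ -2.0497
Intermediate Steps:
A(x) = -1/x
I(Q) = -(156 + Q)/Q (I(Q) = (-1/Q)*(Q + 156) = (-1/Q)*(156 + Q) = -(156 + Q)/Q)
((309 + 342*(-163)) - 203738)/(126484 + I(-4*1*(-1))) = ((309 + 342*(-163)) - 203738)/(126484 + (-156 - (-4*1)*(-1))/((-4*1*(-1)))) = ((309 - 55746) - 203738)/(126484 + (-156 - (-4)*(-1))/((-4*(-1)))) = (-55437 - 203738)/(126484 + (-156 - 1*4)/4) = -259175/(126484 + (-156 - 4)/4) = -259175/(126484 + (¼)*(-160)) = -259175/(126484 - 40) = -259175/126444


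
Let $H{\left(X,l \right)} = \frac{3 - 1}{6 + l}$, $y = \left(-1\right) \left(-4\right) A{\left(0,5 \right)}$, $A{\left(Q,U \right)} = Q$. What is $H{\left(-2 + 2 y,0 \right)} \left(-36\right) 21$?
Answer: $-252$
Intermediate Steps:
$y = 0$ ($y = \left(-1\right) \left(-4\right) 0 = 4 \cdot 0 = 0$)
$H{\left(X,l \right)} = \frac{2}{6 + l}$
$H{\left(-2 + 2 y,0 \right)} \left(-36\right) 21 = \frac{2}{6 + 0} \left(-36\right) 21 = \frac{2}{6} \left(-36\right) 21 = 2 \cdot \frac{1}{6} \left(-36\right) 21 = \frac{1}{3} \left(-36\right) 21 = \left(-12\right) 21 = -252$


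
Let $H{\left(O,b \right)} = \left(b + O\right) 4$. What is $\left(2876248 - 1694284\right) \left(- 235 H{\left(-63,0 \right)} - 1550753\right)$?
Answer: $-1762938310812$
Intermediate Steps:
$H{\left(O,b \right)} = 4 O + 4 b$ ($H{\left(O,b \right)} = \left(O + b\right) 4 = 4 O + 4 b$)
$\left(2876248 - 1694284\right) \left(- 235 H{\left(-63,0 \right)} - 1550753\right) = \left(2876248 - 1694284\right) \left(- 235 \left(4 \left(-63\right) + 4 \cdot 0\right) - 1550753\right) = 1181964 \left(- 235 \left(-252 + 0\right) - 1550753\right) = 1181964 \left(\left(-235\right) \left(-252\right) - 1550753\right) = 1181964 \left(59220 - 1550753\right) = 1181964 \left(-1491533\right) = -1762938310812$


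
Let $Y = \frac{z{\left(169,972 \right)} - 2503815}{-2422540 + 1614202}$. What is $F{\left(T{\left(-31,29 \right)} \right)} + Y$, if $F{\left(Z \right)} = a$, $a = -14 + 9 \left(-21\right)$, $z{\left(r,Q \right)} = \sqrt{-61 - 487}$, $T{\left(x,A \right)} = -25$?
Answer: $- \frac{53862933}{269446} - \frac{i \sqrt{137}}{404169} \approx -199.9 - 2.896 \cdot 10^{-5} i$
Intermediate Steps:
$z{\left(r,Q \right)} = 2 i \sqrt{137}$ ($z{\left(r,Q \right)} = \sqrt{-548} = 2 i \sqrt{137}$)
$a = -203$ ($a = -14 - 189 = -203$)
$F{\left(Z \right)} = -203$
$Y = \frac{834605}{269446} - \frac{i \sqrt{137}}{404169}$ ($Y = \frac{2 i \sqrt{137} - 2503815}{-2422540 + 1614202} = \frac{-2503815 + 2 i \sqrt{137}}{-808338} = \left(-2503815 + 2 i \sqrt{137}\right) \left(- \frac{1}{808338}\right) = \frac{834605}{269446} - \frac{i \sqrt{137}}{404169} \approx 3.0975 - 2.896 \cdot 10^{-5} i$)
$F{\left(T{\left(-31,29 \right)} \right)} + Y = -203 + \left(\frac{834605}{269446} - \frac{i \sqrt{137}}{404169}\right) = - \frac{53862933}{269446} - \frac{i \sqrt{137}}{404169}$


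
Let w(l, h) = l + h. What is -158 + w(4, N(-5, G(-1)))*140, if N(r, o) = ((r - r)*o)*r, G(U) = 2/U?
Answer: 402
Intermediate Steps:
N(r, o) = 0 (N(r, o) = (0*o)*r = 0*r = 0)
w(l, h) = h + l
-158 + w(4, N(-5, G(-1)))*140 = -158 + (0 + 4)*140 = -158 + 4*140 = -158 + 560 = 402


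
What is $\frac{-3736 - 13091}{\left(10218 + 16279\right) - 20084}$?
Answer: $- \frac{16827}{6413} \approx -2.6239$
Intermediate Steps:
$\frac{-3736 - 13091}{\left(10218 + 16279\right) - 20084} = - \frac{16827}{26497 - 20084} = - \frac{16827}{6413}$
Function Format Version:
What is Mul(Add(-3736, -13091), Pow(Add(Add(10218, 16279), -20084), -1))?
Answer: Rational(-16827, 6413) ≈ -2.6239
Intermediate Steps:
Mul(Add(-3736, -13091), Pow(Add(Add(10218, 16279), -20084), -1)) = Mul(-16827, Pow(Add(26497, -20084), -1)) = Mul(-16827, Pow(6413, -1)) = Mul(-16827, Rational(1, 6413)) = Rational(-16827, 6413)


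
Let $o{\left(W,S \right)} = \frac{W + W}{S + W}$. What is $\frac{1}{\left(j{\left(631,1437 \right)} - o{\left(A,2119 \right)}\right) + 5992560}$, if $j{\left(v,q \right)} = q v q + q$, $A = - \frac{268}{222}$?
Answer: $\frac{235075}{307710691667968} \approx 7.6395 \cdot 10^{-10}$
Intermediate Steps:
$A = - \frac{134}{111}$ ($A = \left(-268\right) \frac{1}{222} = - \frac{134}{111} \approx -1.2072$)
$j{\left(v,q \right)} = q + v q^{2}$ ($j{\left(v,q \right)} = v q^{2} + q = q + v q^{2}$)
$o{\left(W,S \right)} = \frac{2 W}{S + W}$
$\frac{1}{\left(j{\left(631,1437 \right)} - o{\left(A,2119 \right)}\right) + 5992560} = \frac{1}{\left(1437 \left(1 + 1437 \cdot 631\right) - 2 \left(- \frac{134}{111}\right) \frac{1}{2119 - \frac{134}{111}}\right) + 5992560} = \frac{1}{\left(1437 \left(1 + 906747\right) - 2 \left(- \frac{134}{111}\right) \frac{1}{\frac{235075}{111}}\right) + 5992560} = \frac{1}{\left(1437 \cdot 906748 - 2 \left(- \frac{134}{111}\right) \frac{111}{235075}\right) + 5992560} = \frac{1}{\left(1302996876 - - \frac{268}{235075}\right) + 5992560} = \frac{1}{\left(1302996876 + \frac{268}{235075}\right) + 5992560} = \frac{1}{\frac{306301990625968}{235075} + 5992560} = \frac{1}{\frac{307710691667968}{235075}} = \frac{235075}{307710691667968}$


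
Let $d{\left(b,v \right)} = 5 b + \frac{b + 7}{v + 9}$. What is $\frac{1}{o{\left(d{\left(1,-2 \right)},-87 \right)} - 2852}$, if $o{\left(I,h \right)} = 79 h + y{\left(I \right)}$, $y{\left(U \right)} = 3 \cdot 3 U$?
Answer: $- \frac{7}{67688} \approx -0.00010342$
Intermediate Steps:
$y{\left(U \right)} = 9 U$
$d{\left(b,v \right)} = 5 b + \frac{7 + b}{9 + v}$
$o{\left(I,h \right)} = 9 I + 79 h$ ($o{\left(I,h \right)} = 79 h + 9 I = 9 I + 79 h$)
$\frac{1}{o{\left(d{\left(1,-2 \right)},-87 \right)} - 2852} = \frac{1}{\left(9 \frac{7 + 46 \cdot 1 + 5 \cdot 1 \left(-2\right)}{9 - 2} + 79 \left(-87\right)\right) - 2852} = \frac{1}{\left(9 \frac{7 + 46 - 10}{7} - 6873\right) - 2852} = \frac{1}{\left(9 \cdot \frac{1}{7} \cdot 43 - 6873\right) - 2852} = \frac{1}{\left(9 \cdot \frac{43}{7} - 6873\right) - 2852} = \frac{1}{\left(\frac{387}{7} - 6873\right) - 2852} = \frac{1}{- \frac{47724}{7} - 2852} = \frac{1}{- \frac{67688}{7}} = - \frac{7}{67688}$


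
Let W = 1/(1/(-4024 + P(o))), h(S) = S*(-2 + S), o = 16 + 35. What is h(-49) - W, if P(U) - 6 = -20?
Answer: 6537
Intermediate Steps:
o = 51
P(U) = -14 (P(U) = 6 - 20 = -14)
W = -4038 (W = 1/(1/(-4024 - 14)) = 1/(1/(-4038)) = 1/(-1/4038) = -4038)
h(-49) - W = -49*(-2 - 49) - 1*(-4038) = -49*(-51) + 4038 = 2499 + 4038 = 6537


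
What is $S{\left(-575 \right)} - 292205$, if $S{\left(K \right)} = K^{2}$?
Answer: $38420$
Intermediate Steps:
$S{\left(-575 \right)} - 292205 = \left(-575\right)^{2} - 292205 = 330625 - 292205 = 38420$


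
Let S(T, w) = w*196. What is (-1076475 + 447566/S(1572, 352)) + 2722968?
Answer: 1159135639/704 ≈ 1.6465e+6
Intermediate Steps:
S(T, w) = 196*w
(-1076475 + 447566/S(1572, 352)) + 2722968 = (-1076475 + 447566/((196*352))) + 2722968 = (-1076475 + 447566/68992) + 2722968 = (-1076475 + 447566*(1/68992)) + 2722968 = (-1076475 + 4567/704) + 2722968 = -757833833/704 + 2722968 = 1159135639/704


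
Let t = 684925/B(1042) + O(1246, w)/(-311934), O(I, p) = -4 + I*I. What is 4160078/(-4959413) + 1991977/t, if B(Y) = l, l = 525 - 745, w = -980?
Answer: -22628128599683753250/35375980206205489 ≈ -639.65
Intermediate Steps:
l = -220
O(I, p) = -4 + I²
B(Y) = -220
t = -7133098253/2287516 (t = 684925/(-220) + (-4 + 1246²)/(-311934) = 684925*(-1/220) + (-4 + 1552516)*(-1/311934) = -136985/44 + 1552512*(-1/311934) = -136985/44 - 258752/51989 = -7133098253/2287516 ≈ -3118.3)
4160078/(-4959413) + 1991977/t = 4160078/(-4959413) + 1991977/(-7133098253/2287516) = 4160078*(-1/4959413) + 1991977*(-2287516/7133098253) = -4160078/4959413 - 4556679259132/7133098253 = -22628128599683753250/35375980206205489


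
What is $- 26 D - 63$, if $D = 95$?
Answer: $-2533$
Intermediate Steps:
$- 26 D - 63 = \left(-26\right) 95 - 63 = -2470 - 63 = -2533$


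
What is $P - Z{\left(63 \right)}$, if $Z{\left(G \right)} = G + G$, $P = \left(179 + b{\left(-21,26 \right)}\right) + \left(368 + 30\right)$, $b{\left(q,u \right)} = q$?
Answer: $430$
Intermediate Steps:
$P = 556$ ($P = \left(179 - 21\right) + \left(368 + 30\right) = 158 + 398 = 556$)
$Z{\left(G \right)} = 2 G$
$P - Z{\left(63 \right)} = 556 - 2 \cdot 63 = 556 - 126 = 430$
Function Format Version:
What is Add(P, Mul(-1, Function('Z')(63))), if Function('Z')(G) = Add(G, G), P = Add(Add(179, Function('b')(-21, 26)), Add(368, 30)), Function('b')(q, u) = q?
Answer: 430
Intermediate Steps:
P = 556 (P = Add(Add(179, -21), Add(368, 30)) = Add(158, 398) = 556)
Function('Z')(G) = Mul(2, G)
Add(P, Mul(-1, Function('Z')(63))) = Add(556, Mul(-1, Mul(2, 63))) = Add(556, Mul(-1, 126)) = Add(556, -126) = 430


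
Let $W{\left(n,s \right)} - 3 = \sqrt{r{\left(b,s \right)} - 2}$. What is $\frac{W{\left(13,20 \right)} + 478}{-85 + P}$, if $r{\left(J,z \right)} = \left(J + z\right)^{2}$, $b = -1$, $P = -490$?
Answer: $- \frac{481}{575} - \frac{\sqrt{359}}{575} \approx -0.86947$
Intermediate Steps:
$W{\left(n,s \right)} = 3 + \sqrt{-2 + \left(-1 + s\right)^{2}}$ ($W{\left(n,s \right)} = 3 + \sqrt{\left(-1 + s\right)^{2} - 2} = 3 + \sqrt{-2 + \left(-1 + s\right)^{2}}$)
$\frac{W{\left(13,20 \right)} + 478}{-85 + P} = \frac{\left(3 + \sqrt{-2 + \left(-1 + 20\right)^{2}}\right) + 478}{-85 - 490} = \frac{\left(3 + \sqrt{-2 + 19^{2}}\right) + 478}{-575} = \left(\left(3 + \sqrt{-2 + 361}\right) + 478\right) \left(- \frac{1}{575}\right) = \left(\left(3 + \sqrt{359}\right) + 478\right) \left(- \frac{1}{575}\right) = \left(481 + \sqrt{359}\right) \left(- \frac{1}{575}\right) = - \frac{481}{575} - \frac{\sqrt{359}}{575}$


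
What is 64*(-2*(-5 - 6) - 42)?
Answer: -1280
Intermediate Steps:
64*(-2*(-5 - 6) - 42) = 64*(-2*(-11) - 42) = 64*(22 - 42) = 64*(-20) = -1280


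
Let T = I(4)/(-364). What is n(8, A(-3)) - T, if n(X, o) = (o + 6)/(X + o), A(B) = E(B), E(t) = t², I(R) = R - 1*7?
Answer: 5409/6188 ≈ 0.87411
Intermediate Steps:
I(R) = -7 + R (I(R) = R - 7 = -7 + R)
A(B) = B²
T = 3/364 (T = (-7 + 4)/(-364) = -3*(-1/364) = 3/364 ≈ 0.0082418)
n(X, o) = (6 + o)/(X + o)
n(8, A(-3)) - T = (6 + (-3)²)/(8 + (-3)²) - 1*3/364 = (6 + 9)/(8 + 9) - 3/364 = 15/17 - 3/364 = 5409/6188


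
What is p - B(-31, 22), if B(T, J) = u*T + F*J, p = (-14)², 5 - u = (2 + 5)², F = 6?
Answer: -1300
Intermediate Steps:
u = -44 (u = 5 - (2 + 5)² = 5 - 1*7² = 5 - 1*49 = 5 - 49 = -44)
p = 196
B(T, J) = -44*T + 6*J
p - B(-31, 22) = 196 - (-44*(-31) + 6*22) = 196 - (1364 + 132) = 196 - 1*1496 = 196 - 1496 = -1300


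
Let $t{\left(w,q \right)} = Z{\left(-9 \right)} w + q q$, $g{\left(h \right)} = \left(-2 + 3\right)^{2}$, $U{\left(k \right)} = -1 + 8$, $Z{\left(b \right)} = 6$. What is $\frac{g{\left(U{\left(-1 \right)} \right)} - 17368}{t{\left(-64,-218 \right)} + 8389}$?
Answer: $- \frac{17367}{55529} \approx -0.31276$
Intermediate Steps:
$U{\left(k \right)} = 7$
$g{\left(h \right)} = 1$ ($g{\left(h \right)} = 1^{2} = 1$)
$t{\left(w,q \right)} = q^{2} + 6 w$ ($t{\left(w,q \right)} = 6 w + q q = 6 w + q^{2} = q^{2} + 6 w$)
$\frac{g{\left(U{\left(-1 \right)} \right)} - 17368}{t{\left(-64,-218 \right)} + 8389} = \frac{1 - 17368}{\left(\left(-218\right)^{2} + 6 \left(-64\right)\right) + 8389} = - \frac{17367}{\left(47524 - 384\right) + 8389} = - \frac{17367}{47140 + 8389} = - \frac{17367}{55529}$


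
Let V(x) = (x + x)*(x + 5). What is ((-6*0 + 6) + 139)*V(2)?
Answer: 4060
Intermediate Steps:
V(x) = 2*x*(5 + x) (V(x) = (2*x)*(5 + x) = 2*x*(5 + x))
((-6*0 + 6) + 139)*V(2) = ((-6*0 + 6) + 139)*(2*2*(5 + 2)) = ((0 + 6) + 139)*(2*2*7) = (6 + 139)*28 = 145*28 = 4060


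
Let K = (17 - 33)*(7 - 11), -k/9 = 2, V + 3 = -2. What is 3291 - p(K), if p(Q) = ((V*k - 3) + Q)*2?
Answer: 2989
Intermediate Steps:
V = -5 (V = -3 - 2 = -5)
k = -18 (k = -9*2 = -18)
K = 64 (K = -16*(-4) = 64)
p(Q) = 174 + 2*Q (p(Q) = ((-5*(-18) - 3) + Q)*2 = ((90 - 3) + Q)*2 = (87 + Q)*2 = 174 + 2*Q)
3291 - p(K) = 3291 - (174 + 2*64) = 3291 - (174 + 128) = 3291 - 1*302 = 3291 - 302 = 2989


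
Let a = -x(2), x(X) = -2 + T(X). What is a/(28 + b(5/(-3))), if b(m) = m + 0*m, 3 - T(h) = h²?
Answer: 9/79 ≈ 0.11392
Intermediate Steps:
T(h) = 3 - h²
x(X) = 1 - X² (x(X) = -2 + (3 - X²) = 1 - X²)
b(m) = m (b(m) = m + 0 = m)
a = 3 (a = -(1 - 1*2²) = -(1 - 1*4) = -(1 - 4) = -1*(-3) = 3)
a/(28 + b(5/(-3))) = 3/(28 + 5/(-3)) = 3/(28 + 5*(-⅓)) = 3/(28 - 5/3) = 3/(79/3) = 3*(3/79) = 9/79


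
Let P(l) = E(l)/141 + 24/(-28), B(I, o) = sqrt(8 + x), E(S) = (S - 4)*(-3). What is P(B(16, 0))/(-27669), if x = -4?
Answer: 268/9103101 ≈ 2.9441e-5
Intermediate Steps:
E(S) = 12 - 3*S (E(S) = (-4 + S)*(-3) = 12 - 3*S)
B(I, o) = 2 (B(I, o) = sqrt(8 - 4) = sqrt(4) = 2)
P(l) = -254/329 - l/47 (P(l) = (12 - 3*l)/141 + 24/(-28) = (12 - 3*l)*(1/141) + 24*(-1/28) = (4/47 - l/47) - 6/7 = -254/329 - l/47)
P(B(16, 0))/(-27669) = (-254/329 - 1/47*2)/(-27669) = (-254/329 - 2/47)*(-1/27669) = -268/329*(-1/27669) = 268/9103101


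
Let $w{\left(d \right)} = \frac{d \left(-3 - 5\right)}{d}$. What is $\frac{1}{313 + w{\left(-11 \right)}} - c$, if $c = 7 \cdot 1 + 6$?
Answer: $- \frac{3964}{305} \approx -12.997$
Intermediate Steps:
$w{\left(d \right)} = -8$ ($w{\left(d \right)} = \frac{d \left(-8\right)}{d} = \frac{\left(-8\right) d}{d} = -8$)
$c = 13$ ($c = 7 + 6 = 13$)
$\frac{1}{313 + w{\left(-11 \right)}} - c = \frac{1}{313 - 8} - 13 = \frac{1}{305} - 13 = - \frac{3964}{305}$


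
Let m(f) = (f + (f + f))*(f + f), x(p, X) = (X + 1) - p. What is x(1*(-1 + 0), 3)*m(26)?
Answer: 20280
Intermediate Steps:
x(p, X) = 1 + X - p (x(p, X) = (1 + X) - p = 1 + X - p)
m(f) = 6*f² (m(f) = (f + 2*f)*(2*f) = (3*f)*(2*f) = 6*f²)
x(1*(-1 + 0), 3)*m(26) = (1 + 3 - (-1 + 0))*(6*26²) = (1 + 3 - (-1))*(6*676) = (1 + 3 - 1*(-1))*4056 = (1 + 3 + 1)*4056 = 5*4056 = 20280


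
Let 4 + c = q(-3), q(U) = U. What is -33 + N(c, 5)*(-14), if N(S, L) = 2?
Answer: -61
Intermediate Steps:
c = -7 (c = -4 - 3 = -7)
-33 + N(c, 5)*(-14) = -33 + 2*(-14) = -33 - 28 = -61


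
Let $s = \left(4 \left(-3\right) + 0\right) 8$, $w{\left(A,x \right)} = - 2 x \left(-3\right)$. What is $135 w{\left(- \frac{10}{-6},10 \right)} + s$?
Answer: $8004$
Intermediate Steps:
$w{\left(A,x \right)} = 6 x$
$s = -96$ ($s = \left(-12 + 0\right) 8 = \left(-12\right) 8 = -96$)
$135 w{\left(- \frac{10}{-6},10 \right)} + s = 135 \cdot 6 \cdot 10 - 96 = 135 \cdot 60 - 96 = 8100 - 96 = 8004$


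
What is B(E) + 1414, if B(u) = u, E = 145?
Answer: 1559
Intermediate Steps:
B(E) + 1414 = 145 + 1414 = 1559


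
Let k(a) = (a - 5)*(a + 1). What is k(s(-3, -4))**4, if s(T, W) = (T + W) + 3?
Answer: 531441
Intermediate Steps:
s(T, W) = 3 + T + W
k(a) = (1 + a)*(-5 + a) (k(a) = (-5 + a)*(1 + a) = (1 + a)*(-5 + a))
k(s(-3, -4))**4 = (-5 + (3 - 3 - 4)**2 - 4*(3 - 3 - 4))**4 = (-5 + (-4)**2 - 4*(-4))**4 = (-5 + 16 + 16)**4 = 27**4 = 531441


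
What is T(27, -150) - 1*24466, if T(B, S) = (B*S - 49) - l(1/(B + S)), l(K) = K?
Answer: -3513494/123 ≈ -28565.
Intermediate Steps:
T(B, S) = -49 - 1/(B + S) + B*S (T(B, S) = (B*S - 49) - 1/(B + S) = (-49 + B*S) - 1/(B + S) = -49 - 1/(B + S) + B*S)
T(27, -150) - 1*24466 = (-1 + (-49 + 27*(-150))*(27 - 150))/(27 - 150) - 1*24466 = (-1 + (-49 - 4050)*(-123))/(-123) - 24466 = -(-1 - 4099*(-123))/123 - 24466 = -(-1 + 504177)/123 - 24466 = -1/123*504176 - 24466 = -504176/123 - 24466 = -3513494/123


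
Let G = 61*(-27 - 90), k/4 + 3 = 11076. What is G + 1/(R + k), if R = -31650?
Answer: -90225953/12642 ≈ -7137.0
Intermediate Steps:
k = 44292 (k = -12 + 4*11076 = -12 + 44304 = 44292)
G = -7137 (G = 61*(-117) = -7137)
G + 1/(R + k) = -7137 + 1/(-31650 + 44292) = -7137 + 1/12642 = -90225953/12642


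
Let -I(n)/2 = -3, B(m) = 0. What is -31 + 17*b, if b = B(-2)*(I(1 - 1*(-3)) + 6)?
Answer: -31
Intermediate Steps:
I(n) = 6 (I(n) = -2*(-3) = 6)
b = 0 (b = 0*(6 + 6) = 0*12 = 0)
-31 + 17*b = -31 + 17*0 = -31 + 0 = -31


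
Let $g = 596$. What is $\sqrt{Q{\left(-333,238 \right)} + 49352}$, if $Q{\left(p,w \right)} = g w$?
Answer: $20 \sqrt{478} \approx 437.26$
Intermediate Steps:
$Q{\left(p,w \right)} = 596 w$
$\sqrt{Q{\left(-333,238 \right)} + 49352} = \sqrt{596 \cdot 238 + 49352} = \sqrt{141848 + 49352} = \sqrt{191200} = 20 \sqrt{478}$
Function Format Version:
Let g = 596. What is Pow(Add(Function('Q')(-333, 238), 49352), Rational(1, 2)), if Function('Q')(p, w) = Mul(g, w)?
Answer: Mul(20, Pow(478, Rational(1, 2))) ≈ 437.26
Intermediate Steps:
Function('Q')(p, w) = Mul(596, w)
Pow(Add(Function('Q')(-333, 238), 49352), Rational(1, 2)) = Pow(Add(Mul(596, 238), 49352), Rational(1, 2)) = Pow(Add(141848, 49352), Rational(1, 2)) = Pow(191200, Rational(1, 2)) = Mul(20, Pow(478, Rational(1, 2)))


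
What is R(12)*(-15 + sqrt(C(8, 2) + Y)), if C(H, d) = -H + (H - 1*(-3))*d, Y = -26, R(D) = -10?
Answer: 150 - 20*I*sqrt(3) ≈ 150.0 - 34.641*I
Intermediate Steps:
C(H, d) = -H + d*(3 + H) (C(H, d) = -H + (H + 3)*d = -H + (3 + H)*d = -H + d*(3 + H))
R(12)*(-15 + sqrt(C(8, 2) + Y)) = -10*(-15 + sqrt((-1*8 + 3*2 + 8*2) - 26)) = -10*(-15 + sqrt((-8 + 6 + 16) - 26)) = -10*(-15 + sqrt(14 - 26)) = -10*(-15 + sqrt(-12)) = -10*(-15 + 2*I*sqrt(3)) = 150 - 20*I*sqrt(3)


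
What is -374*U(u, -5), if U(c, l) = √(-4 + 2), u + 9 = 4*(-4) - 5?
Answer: -374*I*√2 ≈ -528.92*I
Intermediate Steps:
u = -30 (u = -9 + (4*(-4) - 5) = -9 + (-16 - 5) = -9 - 21 = -30)
U(c, l) = I*√2 (U(c, l) = √(-2) = I*√2)
-374*U(u, -5) = -374*I*√2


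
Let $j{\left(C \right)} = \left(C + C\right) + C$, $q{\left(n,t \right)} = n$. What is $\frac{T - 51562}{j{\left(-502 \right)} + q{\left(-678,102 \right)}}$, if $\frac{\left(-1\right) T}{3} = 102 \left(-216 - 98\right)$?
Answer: $- \frac{22261}{1092} \approx -20.386$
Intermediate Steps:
$T = 96084$ ($T = - 3 \cdot 102 \left(-216 - 98\right) = - 3 \cdot 102 \left(-314\right) = \left(-3\right) \left(-32028\right) = 96084$)
$j{\left(C \right)} = 3 C$ ($j{\left(C \right)} = 2 C + C = 3 C$)
$\frac{T - 51562}{j{\left(-502 \right)} + q{\left(-678,102 \right)}} = \frac{96084 - 51562}{3 \left(-502\right) - 678} = \frac{96084 - 51562}{-1506 - 678} = \frac{44522}{-2184} = 44522 \left(- \frac{1}{2184}\right) = - \frac{22261}{1092}$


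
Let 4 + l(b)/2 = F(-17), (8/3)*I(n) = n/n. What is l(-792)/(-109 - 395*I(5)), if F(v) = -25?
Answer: 464/2057 ≈ 0.22557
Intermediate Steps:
I(n) = 3/8 (I(n) = 3*(n/n)/8 = (3/8)*1 = 3/8)
l(b) = -58 (l(b) = -8 + 2*(-25) = -8 - 50 = -58)
l(-792)/(-109 - 395*I(5)) = -58/(-109 - 395*3/8) = -58/(-109 - 1185/8) = -58/(-2057/8) = -58*(-8/2057) = 464/2057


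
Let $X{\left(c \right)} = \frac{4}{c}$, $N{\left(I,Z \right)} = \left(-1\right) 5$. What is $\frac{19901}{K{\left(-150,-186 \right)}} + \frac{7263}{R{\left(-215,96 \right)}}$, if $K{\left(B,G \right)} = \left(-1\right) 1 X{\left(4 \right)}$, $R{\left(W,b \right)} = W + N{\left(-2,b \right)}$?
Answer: $- \frac{4385483}{220} \approx -19934.0$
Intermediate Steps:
$N{\left(I,Z \right)} = -5$
$R{\left(W,b \right)} = -5 + W$ ($R{\left(W,b \right)} = W - 5 = -5 + W$)
$K{\left(B,G \right)} = -1$ ($K{\left(B,G \right)} = \left(-1\right) 1 \cdot \frac{4}{4} = - \frac{4}{4} = \left(-1\right) 1 = -1$)
$\frac{19901}{K{\left(-150,-186 \right)}} + \frac{7263}{R{\left(-215,96 \right)}} = \frac{19901}{-1} + \frac{7263}{-5 - 215} = 19901 \left(-1\right) + \frac{7263}{-220} = -19901 + 7263 \left(- \frac{1}{220}\right) = -19901 - \frac{7263}{220} = - \frac{4385483}{220}$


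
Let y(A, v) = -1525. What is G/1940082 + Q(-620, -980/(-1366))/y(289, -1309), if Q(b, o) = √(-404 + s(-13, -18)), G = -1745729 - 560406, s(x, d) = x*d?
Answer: -2306135/1940082 - I*√170/1525 ≈ -1.1887 - 0.0085498*I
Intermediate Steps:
s(x, d) = d*x
G = -2306135
Q(b, o) = I*√170 (Q(b, o) = √(-404 - 18*(-13)) = √(-404 + 234) = √(-170) = I*√170)
G/1940082 + Q(-620, -980/(-1366))/y(289, -1309) = -2306135/1940082 + (I*√170)/(-1525) = -2306135*1/1940082 + (I*√170)*(-1/1525) = -2306135/1940082 - I*√170/1525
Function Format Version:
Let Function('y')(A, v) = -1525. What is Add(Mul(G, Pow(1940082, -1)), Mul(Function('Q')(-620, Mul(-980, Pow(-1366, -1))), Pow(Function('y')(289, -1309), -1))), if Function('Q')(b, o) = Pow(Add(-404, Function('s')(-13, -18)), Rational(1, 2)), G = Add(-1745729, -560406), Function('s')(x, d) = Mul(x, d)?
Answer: Add(Rational(-2306135, 1940082), Mul(Rational(-1, 1525), I, Pow(170, Rational(1, 2)))) ≈ Add(-1.1887, Mul(-0.0085498, I))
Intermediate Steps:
Function('s')(x, d) = Mul(d, x)
G = -2306135
Function('Q')(b, o) = Mul(I, Pow(170, Rational(1, 2))) (Function('Q')(b, o) = Pow(Add(-404, Mul(-18, -13)), Rational(1, 2)) = Pow(Add(-404, 234), Rational(1, 2)) = Pow(-170, Rational(1, 2)) = Mul(I, Pow(170, Rational(1, 2))))
Add(Mul(G, Pow(1940082, -1)), Mul(Function('Q')(-620, Mul(-980, Pow(-1366, -1))), Pow(Function('y')(289, -1309), -1))) = Add(Mul(-2306135, Pow(1940082, -1)), Mul(Mul(I, Pow(170, Rational(1, 2))), Pow(-1525, -1))) = Add(Mul(-2306135, Rational(1, 1940082)), Mul(Mul(I, Pow(170, Rational(1, 2))), Rational(-1, 1525))) = Add(Rational(-2306135, 1940082), Mul(Rational(-1, 1525), I, Pow(170, Rational(1, 2))))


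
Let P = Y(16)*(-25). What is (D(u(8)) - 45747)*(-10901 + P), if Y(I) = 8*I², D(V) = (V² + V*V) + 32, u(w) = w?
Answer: 2830998287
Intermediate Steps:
D(V) = 32 + 2*V² (D(V) = (V² + V²) + 32 = 2*V² + 32 = 32 + 2*V²)
P = -51200 (P = (8*16²)*(-25) = (8*256)*(-25) = 2048*(-25) = -51200)
(D(u(8)) - 45747)*(-10901 + P) = ((32 + 2*8²) - 45747)*(-10901 - 51200) = ((32 + 2*64) - 45747)*(-62101) = ((32 + 128) - 45747)*(-62101) = (160 - 45747)*(-62101) = -45587*(-62101) = 2830998287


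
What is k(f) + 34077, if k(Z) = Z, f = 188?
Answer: 34265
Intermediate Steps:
k(f) + 34077 = 188 + 34077 = 34265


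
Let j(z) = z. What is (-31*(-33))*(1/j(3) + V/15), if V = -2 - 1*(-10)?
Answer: 4433/5 ≈ 886.60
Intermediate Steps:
V = 8 (V = -2 + 10 = 8)
(-31*(-33))*(1/j(3) + V/15) = (-31*(-33))*(1/3 + 8/15) = 1023*(1*(1/3) + 8*(1/15)) = 1023*(1/3 + 8/15) = 1023*(13/15) = 4433/5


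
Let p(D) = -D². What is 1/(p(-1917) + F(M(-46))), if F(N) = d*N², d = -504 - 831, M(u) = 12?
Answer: -1/3867129 ≈ -2.5859e-7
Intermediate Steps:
d = -1335
F(N) = -1335*N²
1/(p(-1917) + F(M(-46))) = 1/(-1*(-1917)² - 1335*12²) = 1/(-1*3674889 - 1335*144) = 1/(-3674889 - 192240) = 1/(-3867129) = -1/3867129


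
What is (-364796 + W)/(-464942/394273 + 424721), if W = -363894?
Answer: -287302792370/167455557891 ≈ -1.7157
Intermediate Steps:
(-364796 + W)/(-464942/394273 + 424721) = (-364796 - 363894)/(-464942/394273 + 424721) = -728690/(-464942*1/394273 + 424721) = -728690/(-464942/394273 + 424721) = -728690/167455557891/394273 = -728690*394273/167455557891 = -287302792370/167455557891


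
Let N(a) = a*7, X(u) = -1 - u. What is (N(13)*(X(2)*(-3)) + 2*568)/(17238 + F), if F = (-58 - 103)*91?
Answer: 1955/2587 ≈ 0.75570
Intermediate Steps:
N(a) = 7*a
F = -14651 (F = -161*91 = -14651)
(N(13)*(X(2)*(-3)) + 2*568)/(17238 + F) = ((7*13)*((-1 - 1*2)*(-3)) + 2*568)/(17238 - 14651) = (91*((-1 - 2)*(-3)) + 1136)/2587 = (91*(-3*(-3)) + 1136)*(1/2587) = (91*9 + 1136)*(1/2587) = (819 + 1136)*(1/2587) = 1955*(1/2587) = 1955/2587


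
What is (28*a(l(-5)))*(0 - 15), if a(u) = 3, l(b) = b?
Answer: -1260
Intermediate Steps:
(28*a(l(-5)))*(0 - 15) = (28*3)*(0 - 15) = 84*(-15) = -1260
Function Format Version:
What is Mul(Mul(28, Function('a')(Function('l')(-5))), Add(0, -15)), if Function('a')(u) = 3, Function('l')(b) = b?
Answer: -1260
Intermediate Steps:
Mul(Mul(28, Function('a')(Function('l')(-5))), Add(0, -15)) = Mul(Mul(28, 3), Add(0, -15)) = Mul(84, -15) = -1260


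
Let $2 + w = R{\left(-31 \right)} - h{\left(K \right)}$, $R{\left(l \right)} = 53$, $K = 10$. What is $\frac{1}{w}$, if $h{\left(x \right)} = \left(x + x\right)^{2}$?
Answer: $- \frac{1}{349} \approx -0.0028653$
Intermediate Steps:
$h{\left(x \right)} = 4 x^{2}$ ($h{\left(x \right)} = \left(2 x\right)^{2} = 4 x^{2}$)
$w = -349$ ($w = -2 + \left(53 - 4 \cdot 10^{2}\right) = -2 + \left(53 - 4 \cdot 100\right) = -2 + \left(53 - 400\right) = -2 - 347 = -349$)
$\frac{1}{w} = \frac{1}{-349} = - \frac{1}{349}$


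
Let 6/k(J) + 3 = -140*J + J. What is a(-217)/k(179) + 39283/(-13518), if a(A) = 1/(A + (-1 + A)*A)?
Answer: -1905860839/636549102 ≈ -2.9941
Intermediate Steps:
k(J) = 6/(-3 - 139*J) (k(J) = 6/(-3 + (-140*J + J)) = 6/(-3 - 139*J))
a(A) = 1/(A + A*(-1 + A))
a(-217)/k(179) + 39283/(-13518) = 1/((-217)**2*((-6/(3 + 139*179)))) + 39283/(-13518) = 1/(47089*((-6/(3 + 24881)))) + 39283*(-1/13518) = 1/(47089*((-6/24884))) - 39283/13518 = 1/(47089*((-6*1/24884))) - 39283/13518 = 1/(47089*(-3/12442)) - 39283/13518 = (1/47089)*(-12442/3) - 39283/13518 = -12442/141267 - 39283/13518 = -1905860839/636549102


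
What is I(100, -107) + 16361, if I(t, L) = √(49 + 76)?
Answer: 16361 + 5*√5 ≈ 16372.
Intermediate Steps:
I(t, L) = 5*√5 (I(t, L) = √125 = 5*√5)
I(100, -107) + 16361 = 5*√5 + 16361 = 16361 + 5*√5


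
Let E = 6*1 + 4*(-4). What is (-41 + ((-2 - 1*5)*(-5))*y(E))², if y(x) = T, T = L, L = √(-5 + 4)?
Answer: 456 - 2870*I ≈ 456.0 - 2870.0*I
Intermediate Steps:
E = -10 (E = 6 - 16 = -10)
L = I (L = √(-1) = I ≈ 1.0*I)
T = I ≈ 1.0*I
y(x) = I
(-41 + ((-2 - 1*5)*(-5))*y(E))² = (-41 + ((-2 - 1*5)*(-5))*I)² = (-41 + ((-2 - 5)*(-5))*I)² = (-41 + (-7*(-5))*I)² = (-41 + 35*I)²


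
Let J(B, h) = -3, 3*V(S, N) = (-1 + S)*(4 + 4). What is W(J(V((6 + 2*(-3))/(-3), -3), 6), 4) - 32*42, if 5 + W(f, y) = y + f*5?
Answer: -1360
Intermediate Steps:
V(S, N) = -8/3 + 8*S/3 (V(S, N) = ((-1 + S)*(4 + 4))/3 = ((-1 + S)*8)/3 = (-8 + 8*S)/3 = -8/3 + 8*S/3)
W(f, y) = -5 + y + 5*f (W(f, y) = -5 + (y + f*5) = -5 + (y + 5*f) = -5 + y + 5*f)
W(J(V((6 + 2*(-3))/(-3), -3), 6), 4) - 32*42 = (-5 + 4 + 5*(-3)) - 32*42 = (-5 + 4 - 15) - 1344 = -16 - 1344 = -1360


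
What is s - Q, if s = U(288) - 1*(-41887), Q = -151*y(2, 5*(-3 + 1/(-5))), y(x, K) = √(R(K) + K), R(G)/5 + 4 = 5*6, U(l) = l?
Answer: 42175 + 151*√114 ≈ 43787.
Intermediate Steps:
R(G) = 130 (R(G) = -20 + 5*(5*6) = -20 + 5*30 = -20 + 150 = 130)
y(x, K) = √(130 + K)
Q = -151*√114 (Q = -151*√(130 + 5*(-3 + 1/(-5))) = -151*√(130 + 5*(-3 - ⅕)) = -151*√(130 + 5*(-16/5)) = -151*√(130 - 16) = -151*√114 ≈ -1612.2)
s = 42175 (s = 288 - 1*(-41887) = 288 + 41887 = 42175)
s - Q = 42175 - (-151)*√114 = 42175 + 151*√114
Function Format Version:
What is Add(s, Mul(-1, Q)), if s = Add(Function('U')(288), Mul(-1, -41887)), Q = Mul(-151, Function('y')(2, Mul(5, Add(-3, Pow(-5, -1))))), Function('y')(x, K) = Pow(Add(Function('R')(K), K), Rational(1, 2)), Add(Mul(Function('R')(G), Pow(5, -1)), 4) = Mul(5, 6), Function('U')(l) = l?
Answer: Add(42175, Mul(151, Pow(114, Rational(1, 2)))) ≈ 43787.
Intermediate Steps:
Function('R')(G) = 130 (Function('R')(G) = Add(-20, Mul(5, Mul(5, 6))) = Add(-20, Mul(5, 30)) = Add(-20, 150) = 130)
Function('y')(x, K) = Pow(Add(130, K), Rational(1, 2))
Q = Mul(-151, Pow(114, Rational(1, 2))) (Q = Mul(-151, Pow(Add(130, Mul(5, Add(-3, Pow(-5, -1)))), Rational(1, 2))) = Mul(-151, Pow(Add(130, Mul(5, Add(-3, Rational(-1, 5)))), Rational(1, 2))) = Mul(-151, Pow(Add(130, Mul(5, Rational(-16, 5))), Rational(1, 2))) = Mul(-151, Pow(Add(130, -16), Rational(1, 2))) = Mul(-151, Pow(114, Rational(1, 2))) ≈ -1612.2)
s = 42175 (s = Add(288, Mul(-1, -41887)) = Add(288, 41887) = 42175)
Add(s, Mul(-1, Q)) = Add(42175, Mul(-1, Mul(-151, Pow(114, Rational(1, 2))))) = Add(42175, Mul(151, Pow(114, Rational(1, 2))))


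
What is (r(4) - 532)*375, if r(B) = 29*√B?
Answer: -177750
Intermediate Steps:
(r(4) - 532)*375 = (29*√4 - 532)*375 = (29*2 - 532)*375 = (58 - 532)*375 = -474*375 = -177750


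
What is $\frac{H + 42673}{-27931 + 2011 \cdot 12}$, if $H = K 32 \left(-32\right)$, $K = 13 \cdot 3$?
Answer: $- \frac{2737}{3799} \approx -0.72045$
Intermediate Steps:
$K = 39$
$H = -39936$ ($H = 39 \cdot 32 \left(-32\right) = 1248 \left(-32\right) = -39936$)
$\frac{H + 42673}{-27931 + 2011 \cdot 12} = \frac{-39936 + 42673}{-27931 + 2011 \cdot 12} = \frac{2737}{-27931 + 24132} = \frac{2737}{-3799} = 2737 \left(- \frac{1}{3799}\right) = - \frac{2737}{3799}$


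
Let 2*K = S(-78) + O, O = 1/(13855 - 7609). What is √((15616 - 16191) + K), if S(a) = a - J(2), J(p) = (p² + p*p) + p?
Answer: I*√2683193809/2082 ≈ 24.88*I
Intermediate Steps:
O = 1/6246 ≈ 0.00016010
J(p) = p + 2*p² (J(p) = (p² + p²) + p = 2*p² + p = p + 2*p²)
S(a) = -10 + a (S(a) = a - 2*(1 + 2*2) = a - 2*(1 + 4) = a - 2*5 = a - 1*10 = a - 10 = -10 + a)
K = -549647/12492 (K = ((-10 - 78) + 1/6246)/2 = (-88 + 1/6246)/2 = (½)*(-549647/6246) = -549647/12492 ≈ -44.000)
√((15616 - 16191) + K) = √((15616 - 16191) - 549647/12492) = √(-575 - 549647/12492) = √(-7732547/12492) = I*√2683193809/2082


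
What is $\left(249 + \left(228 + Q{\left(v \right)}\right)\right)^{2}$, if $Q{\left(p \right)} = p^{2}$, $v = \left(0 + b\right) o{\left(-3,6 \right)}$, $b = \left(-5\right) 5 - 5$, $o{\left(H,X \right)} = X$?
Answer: $1080897129$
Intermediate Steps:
$b = -30$ ($b = -25 - 5 = -30$)
$v = -180$ ($v = \left(0 - 30\right) 6 = \left(-30\right) 6 = -180$)
$\left(249 + \left(228 + Q{\left(v \right)}\right)\right)^{2} = \left(249 + \left(228 + \left(-180\right)^{2}\right)\right)^{2} = \left(249 + \left(228 + 32400\right)\right)^{2} = \left(249 + 32628\right)^{2} = 32877^{2} = 1080897129$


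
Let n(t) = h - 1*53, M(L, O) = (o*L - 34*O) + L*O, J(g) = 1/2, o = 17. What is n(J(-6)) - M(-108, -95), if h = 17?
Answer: -11690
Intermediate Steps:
J(g) = 1/2
M(L, O) = -34*O + 17*L + L*O (M(L, O) = (17*L - 34*O) + L*O = (-34*O + 17*L) + L*O = -34*O + 17*L + L*O)
n(t) = -36 (n(t) = 17 - 1*53 = 17 - 53 = -36)
n(J(-6)) - M(-108, -95) = -36 - (-34*(-95) + 17*(-108) - 108*(-95)) = -36 - (3230 - 1836 + 10260) = -36 - 1*11654 = -36 - 11654 = -11690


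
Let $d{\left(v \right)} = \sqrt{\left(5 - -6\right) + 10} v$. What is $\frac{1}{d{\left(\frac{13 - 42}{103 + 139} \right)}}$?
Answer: $- \frac{242 \sqrt{21}}{609} \approx -1.821$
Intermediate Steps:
$d{\left(v \right)} = v \sqrt{21}$ ($d{\left(v \right)} = \sqrt{\left(5 + 6\right) + 10} v = \sqrt{11 + 10} v = \sqrt{21} v = v \sqrt{21}$)
$\frac{1}{d{\left(\frac{13 - 42}{103 + 139} \right)}} = \frac{1}{\frac{13 - 42}{103 + 139} \sqrt{21}} = \frac{1}{- \frac{29}{242} \sqrt{21}} = \frac{1}{\left(-29\right) \frac{1}{242} \sqrt{21}} = \frac{1}{\left(- \frac{29}{242}\right) \sqrt{21}} = - \frac{242 \sqrt{21}}{609}$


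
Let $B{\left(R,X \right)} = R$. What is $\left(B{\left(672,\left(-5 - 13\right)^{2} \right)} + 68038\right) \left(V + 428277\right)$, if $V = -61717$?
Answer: $25186337600$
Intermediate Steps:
$\left(B{\left(672,\left(-5 - 13\right)^{2} \right)} + 68038\right) \left(V + 428277\right) = \left(672 + 68038\right) \left(-61717 + 428277\right) = 68710 \cdot 366560 = 25186337600$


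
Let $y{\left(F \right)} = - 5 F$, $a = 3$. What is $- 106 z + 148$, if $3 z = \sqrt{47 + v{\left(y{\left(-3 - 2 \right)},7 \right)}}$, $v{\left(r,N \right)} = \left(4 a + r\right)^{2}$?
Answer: $148 - \frac{212 \sqrt{354}}{3} \approx -1181.6$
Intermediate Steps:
$v{\left(r,N \right)} = \left(12 + r\right)^{2}$ ($v{\left(r,N \right)} = \left(4 \cdot 3 + r\right)^{2} = \left(12 + r\right)^{2}$)
$z = \frac{2 \sqrt{354}}{3}$ ($z = \frac{\sqrt{47 + \left(12 - 5 \left(-3 - 2\right)\right)^{2}}}{3} = \frac{\sqrt{47 + \left(12 - -25\right)^{2}}}{3} = \frac{\sqrt{47 + \left(12 + 25\right)^{2}}}{3} = \frac{\sqrt{47 + 37^{2}}}{3} = \frac{\sqrt{47 + 1369}}{3} = \frac{\sqrt{1416}}{3} = \frac{2 \sqrt{354}}{3} \approx 12.543$)
$- 106 z + 148 = - 106 \frac{2 \sqrt{354}}{3} + 148 = - \frac{212 \sqrt{354}}{3} + 148 = 148 - \frac{212 \sqrt{354}}{3}$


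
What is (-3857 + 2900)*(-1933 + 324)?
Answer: 1539813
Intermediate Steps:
(-3857 + 2900)*(-1933 + 324) = -957*(-1609) = 1539813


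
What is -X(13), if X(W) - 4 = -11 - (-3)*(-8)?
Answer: 31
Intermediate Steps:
X(W) = -31 (X(W) = 4 + (-11 - (-3)*(-8)) = 4 + (-11 - 1*24) = 4 + (-11 - 24) = 4 - 35 = -31)
-X(13) = -1*(-31) = 31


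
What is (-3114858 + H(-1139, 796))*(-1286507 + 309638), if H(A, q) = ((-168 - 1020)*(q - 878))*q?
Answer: -72706677501582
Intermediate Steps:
H(A, q) = q*(1043064 - 1188*q) (H(A, q) = (-1188*(-878 + q))*q = (1043064 - 1188*q)*q = q*(1043064 - 1188*q))
(-3114858 + H(-1139, 796))*(-1286507 + 309638) = (-3114858 + 1188*796*(878 - 1*796))*(-1286507 + 309638) = (-3114858 + 1188*796*(878 - 796))*(-976869) = (-3114858 + 1188*796*82)*(-976869) = (-3114858 + 77543136)*(-976869) = 74428278*(-976869) = -72706677501582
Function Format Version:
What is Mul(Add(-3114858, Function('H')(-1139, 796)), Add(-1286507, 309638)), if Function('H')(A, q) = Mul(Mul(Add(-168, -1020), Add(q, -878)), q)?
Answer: -72706677501582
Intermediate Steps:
Function('H')(A, q) = Mul(q, Add(1043064, Mul(-1188, q))) (Function('H')(A, q) = Mul(Mul(-1188, Add(-878, q)), q) = Mul(Add(1043064, Mul(-1188, q)), q) = Mul(q, Add(1043064, Mul(-1188, q))))
Mul(Add(-3114858, Function('H')(-1139, 796)), Add(-1286507, 309638)) = Mul(Add(-3114858, Mul(1188, 796, Add(878, Mul(-1, 796)))), Add(-1286507, 309638)) = Mul(Add(-3114858, Mul(1188, 796, Add(878, -796))), -976869) = Mul(Add(-3114858, Mul(1188, 796, 82)), -976869) = Mul(Add(-3114858, 77543136), -976869) = Mul(74428278, -976869) = -72706677501582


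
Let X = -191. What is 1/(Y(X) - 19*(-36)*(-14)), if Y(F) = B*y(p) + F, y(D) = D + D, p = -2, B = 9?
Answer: -1/9803 ≈ -0.00010201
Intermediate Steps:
y(D) = 2*D
Y(F) = -36 + F (Y(F) = 9*(2*(-2)) + F = 9*(-4) + F = -36 + F)
1/(Y(X) - 19*(-36)*(-14)) = 1/((-36 - 191) - 19*(-36)*(-14)) = 1/(-227 + 684*(-14)) = 1/(-227 - 9576) = 1/(-9803) = -1/9803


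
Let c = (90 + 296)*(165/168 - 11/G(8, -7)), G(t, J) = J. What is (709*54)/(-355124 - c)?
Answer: -1072008/9971071 ≈ -0.10751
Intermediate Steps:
c = 27599/28 (c = (90 + 296)*(165/168 - 11/(-7)) = 386*(165*(1/168) - 11*(-1/7)) = 386*(55/56 + 11/7) = 386*(143/56) = 27599/28 ≈ 985.68)
(709*54)/(-355124 - c) = (709*54)/(-355124 - 1*27599/28) = 38286/(-355124 - 27599/28) = 38286/(-9971071/28) = 38286*(-28/9971071) = -1072008/9971071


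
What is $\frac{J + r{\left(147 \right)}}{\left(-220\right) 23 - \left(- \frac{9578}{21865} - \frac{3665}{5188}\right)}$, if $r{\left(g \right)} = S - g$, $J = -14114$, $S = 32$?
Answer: $\frac{1614075436980}{573854411311} \approx 2.8127$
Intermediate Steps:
$r{\left(g \right)} = 32 - g$
$\frac{J + r{\left(147 \right)}}{\left(-220\right) 23 - \left(- \frac{9578}{21865} - \frac{3665}{5188}\right)} = \frac{-14114 + \left(32 - 147\right)}{\left(-220\right) 23 - \left(- \frac{9578}{21865} - \frac{3665}{5188}\right)} = \frac{-14114 + \left(32 - 147\right)}{-5060 - - \frac{129825889}{113435620}} = \frac{-14114 - 115}{-5060 + \left(\frac{9578}{21865} + \frac{3665}{5188}\right)} = - \frac{14229}{-5060 + \frac{129825889}{113435620}} = - \frac{14229}{- \frac{573854411311}{113435620}} = \left(-14229\right) \left(- \frac{113435620}{573854411311}\right) = \frac{1614075436980}{573854411311}$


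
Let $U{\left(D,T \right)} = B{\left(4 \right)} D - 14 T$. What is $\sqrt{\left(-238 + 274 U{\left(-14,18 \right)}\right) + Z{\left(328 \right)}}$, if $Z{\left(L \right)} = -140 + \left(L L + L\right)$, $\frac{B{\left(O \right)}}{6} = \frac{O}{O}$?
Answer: $\sqrt{15470} \approx 124.38$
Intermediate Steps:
$B{\left(O \right)} = 6$ ($B{\left(O \right)} = 6 \frac{O}{O} = 6 \cdot 1 = 6$)
$U{\left(D,T \right)} = - 14 T + 6 D$ ($U{\left(D,T \right)} = 6 D - 14 T = - 14 T + 6 D$)
$Z{\left(L \right)} = -140 + L + L^{2}$ ($Z{\left(L \right)} = -140 + \left(L^{2} + L\right) = -140 + \left(L + L^{2}\right) = -140 + L + L^{2}$)
$\sqrt{\left(-238 + 274 U{\left(-14,18 \right)}\right) + Z{\left(328 \right)}} = \sqrt{\left(-238 + 274 \left(\left(-14\right) 18 + 6 \left(-14\right)\right)\right) + \left(-140 + 328 + 328^{2}\right)} = \sqrt{\left(-238 + 274 \left(-252 - 84\right)\right) + \left(-140 + 328 + 107584\right)} = \sqrt{\left(-238 + 274 \left(-336\right)\right) + 107772} = \sqrt{\left(-238 - 92064\right) + 107772} = \sqrt{-92302 + 107772} = \sqrt{15470}$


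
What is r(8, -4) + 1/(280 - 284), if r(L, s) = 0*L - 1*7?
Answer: -29/4 ≈ -7.2500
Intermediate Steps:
r(L, s) = -7 (r(L, s) = 0 - 7 = -7)
r(8, -4) + 1/(280 - 284) = -7 + 1/(280 - 284) = -7 + 1/(-4) = -7 - ¼ = -29/4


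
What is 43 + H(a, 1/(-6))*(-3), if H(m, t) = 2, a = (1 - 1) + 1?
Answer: 37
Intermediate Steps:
a = 1 (a = 0 + 1 = 1)
43 + H(a, 1/(-6))*(-3) = 43 + 2*(-3) = 43 - 6 = 37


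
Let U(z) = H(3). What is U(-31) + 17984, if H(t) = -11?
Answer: 17973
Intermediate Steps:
U(z) = -11
U(-31) + 17984 = -11 + 17984 = 17973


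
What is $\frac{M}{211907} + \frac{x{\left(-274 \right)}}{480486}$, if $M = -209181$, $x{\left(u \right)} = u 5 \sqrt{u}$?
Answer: $- \frac{209181}{211907} - \frac{685 i \sqrt{274}}{240243} \approx -0.98714 - 0.047197 i$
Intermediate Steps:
$x{\left(u \right)} = 5 u^{\frac{3}{2}}$ ($x{\left(u \right)} = 5 u \sqrt{u} = 5 u^{\frac{3}{2}}$)
$\frac{M}{211907} + \frac{x{\left(-274 \right)}}{480486} = - \frac{209181}{211907} + \frac{5 \left(-274\right)^{\frac{3}{2}}}{480486} = \left(-209181\right) \frac{1}{211907} + 5 \left(- 274 i \sqrt{274}\right) \frac{1}{480486} = - \frac{209181}{211907} + - 1370 i \sqrt{274} \cdot \frac{1}{480486} = - \frac{209181}{211907} - \frac{685 i \sqrt{274}}{240243}$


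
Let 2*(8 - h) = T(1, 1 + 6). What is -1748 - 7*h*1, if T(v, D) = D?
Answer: -3559/2 ≈ -1779.5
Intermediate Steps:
h = 9/2 (h = 8 - (1 + 6)/2 = 8 - ½*7 = 8 - 7/2 = 9/2 ≈ 4.5000)
-1748 - 7*h*1 = -1748 - 7*9/2*1 = -1748 - 63/2*1 = -1748 - 63/2 = -3559/2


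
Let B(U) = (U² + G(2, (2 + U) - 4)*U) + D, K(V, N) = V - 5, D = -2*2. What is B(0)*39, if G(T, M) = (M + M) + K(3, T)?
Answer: -156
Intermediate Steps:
D = -4
K(V, N) = -5 + V
G(T, M) = -2 + 2*M (G(T, M) = (M + M) + (-5 + 3) = 2*M - 2 = -2 + 2*M)
B(U) = -4 + U² + U*(-6 + 2*U) (B(U) = (U² + (-2 + 2*((2 + U) - 4))*U) - 4 = (U² + (-2 + 2*(-2 + U))*U) - 4 = (U² + (-2 + (-4 + 2*U))*U) - 4 = (U² + (-6 + 2*U)*U) - 4 = (U² + U*(-6 + 2*U)) - 4 = -4 + U² + U*(-6 + 2*U))
B(0)*39 = (-4 - 6*0 + 3*0²)*39 = (-4 + 0 + 3*0)*39 = (-4 + 0 + 0)*39 = -4*39 = -156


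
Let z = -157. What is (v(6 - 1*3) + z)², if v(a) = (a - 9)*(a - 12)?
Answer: 10609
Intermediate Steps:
v(a) = (-12 + a)*(-9 + a) (v(a) = (-9 + a)*(-12 + a) = (-12 + a)*(-9 + a))
(v(6 - 1*3) + z)² = ((108 + (6 - 1*3)² - 21*(6 - 1*3)) - 157)² = ((108 + (6 - 3)² - 21*(6 - 3)) - 157)² = ((108 + 3² - 21*3) - 157)² = ((108 + 9 - 63) - 157)² = (54 - 157)² = (-103)² = 10609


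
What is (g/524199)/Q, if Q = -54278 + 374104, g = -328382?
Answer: -164191/83826234687 ≈ -1.9587e-6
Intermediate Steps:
Q = 319826
(g/524199)/Q = -328382/524199/319826 = -328382*1/524199*(1/319826) = -328382/524199*1/319826 = -164191/83826234687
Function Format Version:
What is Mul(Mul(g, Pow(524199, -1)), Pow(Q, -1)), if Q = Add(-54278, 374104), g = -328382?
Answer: Rational(-164191, 83826234687) ≈ -1.9587e-6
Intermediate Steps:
Q = 319826
Mul(Mul(g, Pow(524199, -1)), Pow(Q, -1)) = Mul(Mul(-328382, Pow(524199, -1)), Pow(319826, -1)) = Mul(Mul(-328382, Rational(1, 524199)), Rational(1, 319826)) = Mul(Rational(-328382, 524199), Rational(1, 319826)) = Rational(-164191, 83826234687)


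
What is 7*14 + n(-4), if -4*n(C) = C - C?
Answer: 98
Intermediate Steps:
n(C) = 0 (n(C) = -(C - C)/4 = -¼*0 = 0)
7*14 + n(-4) = 7*14 + 0 = 98 + 0 = 98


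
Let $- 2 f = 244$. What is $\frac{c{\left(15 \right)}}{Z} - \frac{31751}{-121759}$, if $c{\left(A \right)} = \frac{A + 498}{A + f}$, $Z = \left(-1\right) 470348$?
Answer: $\frac{1598002532603}{6127793928124} \approx 0.26078$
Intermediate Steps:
$f = -122$ ($f = \left(- \frac{1}{2}\right) 244 = -122$)
$Z = -470348$
$c{\left(A \right)} = \frac{498 + A}{-122 + A}$ ($c{\left(A \right)} = \frac{A + 498}{A - 122} = \frac{498 + A}{-122 + A}$)
$\frac{c{\left(15 \right)}}{Z} - \frac{31751}{-121759} = \frac{\frac{1}{-122 + 15} \left(498 + 15\right)}{-470348} - \frac{31751}{-121759} = \frac{1}{-107} \cdot 513 \left(- \frac{1}{470348}\right) - - \frac{31751}{121759} = \left(- \frac{1}{107}\right) 513 \left(- \frac{1}{470348}\right) + \frac{31751}{121759} = \left(- \frac{513}{107}\right) \left(- \frac{1}{470348}\right) + \frac{31751}{121759} = \frac{513}{50327236} + \frac{31751}{121759} = \frac{1598002532603}{6127793928124}$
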